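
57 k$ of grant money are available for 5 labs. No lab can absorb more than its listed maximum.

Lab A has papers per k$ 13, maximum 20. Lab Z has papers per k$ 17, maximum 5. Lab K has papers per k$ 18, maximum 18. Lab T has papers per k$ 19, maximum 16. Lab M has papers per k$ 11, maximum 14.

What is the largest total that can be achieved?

947

Highest papers per k$ first: Lab T 19 > Lab K 18 > Lab Z 17 > Lab A 13 > Lab M 11.
Give Lab T 16 to hit its cap of 16 ; 41 left.
Lab K: +18 to 18 (cap) ; 23 left.
Give Lab Z 5 to hit its cap of 5 ; 18 left.
Lab A has room for 20 but only 18 remain, so it gets 18.
Total = 13×18 + 17×5 + 18×18 + 19×16 = 947.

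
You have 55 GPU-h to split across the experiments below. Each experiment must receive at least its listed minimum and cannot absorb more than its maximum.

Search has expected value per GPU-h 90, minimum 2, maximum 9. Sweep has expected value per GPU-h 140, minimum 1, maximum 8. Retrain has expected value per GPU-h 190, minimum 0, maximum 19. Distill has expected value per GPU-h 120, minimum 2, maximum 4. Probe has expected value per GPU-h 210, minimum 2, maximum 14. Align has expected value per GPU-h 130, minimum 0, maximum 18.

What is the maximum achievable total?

9390

Meeting every minimum uses 2+1+0+2+2+0 = 7 GPU-h, leaving 48.
Rank by expected value per GPU-h: Probe 210 > Retrain 190 > Sweep 140 > Align 130 > Distill 120 > Search 90.
Probe: +12 to 14 (cap) — 36 left.
Give Retrain 19 more to hit its cap of 19 — 17 left.
Sweep takes 7 more to reach its cap of 8 — 10 left.
Align has room for 18 more but only 10 remain, so it gets 10.
Total = 90×2 + 140×8 + 190×19 + 120×2 + 210×14 + 130×10 = 9390.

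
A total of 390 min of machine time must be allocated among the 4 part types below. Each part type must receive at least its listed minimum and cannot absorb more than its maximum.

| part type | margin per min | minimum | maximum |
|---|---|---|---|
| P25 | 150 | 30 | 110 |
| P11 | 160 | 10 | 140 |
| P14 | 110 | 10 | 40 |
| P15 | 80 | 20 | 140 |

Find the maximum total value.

51300

Meeting every minimum uses 30+10+10+20 = 70 min, leaving 320.
Rank by margin per min: P11 160 > P25 150 > P14 110 > P15 80.
P11 takes 130 more to reach its cap of 140 → 190 left.
P25: +80 to 110 (cap) → 110 left.
P14: +30 to 40 (cap) → 80 left.
Only 80 left; P15 takes them to reach 100.
Total = 150×110 + 160×140 + 110×40 + 80×100 = 51300.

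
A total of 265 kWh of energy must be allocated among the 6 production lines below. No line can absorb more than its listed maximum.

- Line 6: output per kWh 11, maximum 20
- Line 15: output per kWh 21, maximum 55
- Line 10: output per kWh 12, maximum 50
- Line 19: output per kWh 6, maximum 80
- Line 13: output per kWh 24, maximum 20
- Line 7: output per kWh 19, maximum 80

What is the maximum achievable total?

Highest output per kWh first: Line 13 24 > Line 15 21 > Line 7 19 > Line 10 12 > Line 6 11 > Line 19 6.
Line 13 takes 20 to reach its cap of 20 ; 245 left.
Give Line 15 55 to hit its cap of 55 ; 190 left.
Give Line 7 80 to hit its cap of 80 ; 110 left.
Give Line 10 50 to hit its cap of 50 ; 60 left.
Give Line 6 20 to hit its cap of 20 ; 40 left.
Only 40 left; Line 19 takes them to reach 40.
Total = 11×20 + 21×55 + 12×50 + 6×40 + 24×20 + 19×80 = 4215.

4215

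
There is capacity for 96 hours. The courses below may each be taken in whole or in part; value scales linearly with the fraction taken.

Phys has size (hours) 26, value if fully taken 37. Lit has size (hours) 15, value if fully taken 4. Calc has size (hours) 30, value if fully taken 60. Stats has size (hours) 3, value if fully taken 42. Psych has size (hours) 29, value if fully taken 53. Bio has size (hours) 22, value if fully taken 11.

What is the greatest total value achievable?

196

Rank by value-to-size ratio: Stats 42/3≈14, Calc 60/30≈2, Psych 53/29≈1.83, Phys 37/26≈1.42, Bio 11/22≈0.5, Lit 4/15≈0.267.
All 3 hours of Stats fit (value 42) → 93 remain.
Calc: take in full, 30 hours for value 60 → 63 left.
Psych: take in full, 29 hours for value 53 → 34 left.
All 26 hours of Phys fit (value 37) → 8 remain.
8 hours left: a 8/22 share of Bio gives 11×8/22 = 4.
Total value = 196.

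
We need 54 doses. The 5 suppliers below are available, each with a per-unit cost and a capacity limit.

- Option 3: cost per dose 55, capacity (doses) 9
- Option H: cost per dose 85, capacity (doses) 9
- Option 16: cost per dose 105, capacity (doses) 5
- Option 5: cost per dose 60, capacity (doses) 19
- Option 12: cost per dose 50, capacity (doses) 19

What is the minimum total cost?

3180

Fill from the cheapest supplier first.
Option 12 at 50: take all 19 doses — 35 still needed.
Option 3 (55): use full 9 — 26 doses to go.
Option 5 (60): use full 19 — 7 doses to go.
Option H (85): take the remaining 7 — done.
Option 16: unused.
Cost = 19×50 + 9×55 + 19×60 + 7×85 = 3180.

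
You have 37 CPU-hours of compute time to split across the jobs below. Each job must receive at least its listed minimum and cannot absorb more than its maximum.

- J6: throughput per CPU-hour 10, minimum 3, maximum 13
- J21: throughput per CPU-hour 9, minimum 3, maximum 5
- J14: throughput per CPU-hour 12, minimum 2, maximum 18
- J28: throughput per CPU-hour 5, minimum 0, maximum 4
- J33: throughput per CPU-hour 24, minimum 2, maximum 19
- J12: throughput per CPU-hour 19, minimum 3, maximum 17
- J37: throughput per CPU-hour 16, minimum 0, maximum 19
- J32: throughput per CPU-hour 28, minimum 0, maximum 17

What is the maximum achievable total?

830

Meeting every minimum uses 3+3+2+0+2+3+0+0 = 13 CPU-hours, leaving 24.
Order the jobs by throughput per CPU-hour: J32 28 > J33 24 > J12 19 > J37 16 > J14 12 > J6 10 > J21 9 > J28 5.
Give J32 17 more to hit its cap of 17 ; 7 left.
J33 has room for 17 more but only 7 remain, so it gets 9.
Total = 10×3 + 9×3 + 12×2 + 24×9 + 19×3 + 28×17 = 830.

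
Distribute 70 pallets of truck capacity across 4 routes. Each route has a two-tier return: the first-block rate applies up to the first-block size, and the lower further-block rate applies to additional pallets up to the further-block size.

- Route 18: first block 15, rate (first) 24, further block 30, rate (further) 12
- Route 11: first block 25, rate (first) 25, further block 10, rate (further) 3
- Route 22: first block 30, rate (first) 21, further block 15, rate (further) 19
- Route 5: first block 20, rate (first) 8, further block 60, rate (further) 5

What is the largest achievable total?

Order all 8 blocks by rate: Route 11/T1 25 > Route 18/T1 24 > Route 22/T1 21 > Route 22/T2 19 > Route 18/T2 12 > Route 5/T1 8 > Route 5/T2 5 > Route 11/T2 3.
Route 11/T1 (25): +25 → 45 left.
Fill Route 18 T1 block (15 at 24) → 30 left.
Route 22/T1 (21): +30 → 0 left.
Total = 25×25 + 24×15 + 21×30 = 1615.

1615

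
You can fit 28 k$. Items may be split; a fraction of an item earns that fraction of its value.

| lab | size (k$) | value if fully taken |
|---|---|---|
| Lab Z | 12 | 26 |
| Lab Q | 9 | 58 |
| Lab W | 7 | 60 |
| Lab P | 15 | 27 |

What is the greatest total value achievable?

Sort by value density: Lab W 60/7≈8.57, Lab Q 58/9≈6.44, Lab Z 26/12≈2.17, Lab P 27/15≈1.8.
Take all of Lab W (7 k$, value 60) — 21 k$ left.
All 9 k$ of Lab Q fit (value 58) — 12 remain.
All 12 k$ of Lab Z fit (value 26) — 0 remain.
Total value = 144.

144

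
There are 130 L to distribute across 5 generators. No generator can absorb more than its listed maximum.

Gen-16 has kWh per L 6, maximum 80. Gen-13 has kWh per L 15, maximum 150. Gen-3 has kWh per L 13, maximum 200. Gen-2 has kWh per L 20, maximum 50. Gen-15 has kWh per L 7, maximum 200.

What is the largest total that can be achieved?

Rank by kWh per L: Gen-2 20 > Gen-13 15 > Gen-3 13 > Gen-15 7 > Gen-16 6.
Gen-2 takes 50 to reach its cap of 50 ; 80 left.
Gen-13 has room for 150 but only 80 remain, so it gets 80.
Total = 15×80 + 20×50 = 2200.

2200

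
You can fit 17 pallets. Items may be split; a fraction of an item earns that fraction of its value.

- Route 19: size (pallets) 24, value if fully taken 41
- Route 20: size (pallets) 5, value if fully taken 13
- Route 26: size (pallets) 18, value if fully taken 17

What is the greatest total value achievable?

33.5

Best value per unit of size first: Route 20 13/5≈2.6, Route 19 41/24≈1.71, Route 26 17/18≈0.944.
Route 20: take in full, 5 pallets for value 13 — 12 left.
12 pallets left: a 12/24 share of Route 19 gives 41×12/24 = 20.5.
Total value = 33.5.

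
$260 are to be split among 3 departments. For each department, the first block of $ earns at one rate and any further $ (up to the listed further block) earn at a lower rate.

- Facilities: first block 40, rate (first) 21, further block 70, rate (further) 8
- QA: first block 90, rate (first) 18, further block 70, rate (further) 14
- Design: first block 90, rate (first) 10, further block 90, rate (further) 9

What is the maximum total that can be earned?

Treat each block as its own option and order by rate: Facilities/first 21 > QA/first 18 > QA/second 14 > Design/first 10 > Design/second 9 > Facilities/second 8.
Facilities/first (21): +40 — 220 left.
QA/first (18): +90 — 130 left.
QA second at 14: fill all 70 — 60 left.
Design first at 10: only 60 left, fill 60.
Total = 21×40 + 18×90 + 14×70 + 10×60 = 4040.

4040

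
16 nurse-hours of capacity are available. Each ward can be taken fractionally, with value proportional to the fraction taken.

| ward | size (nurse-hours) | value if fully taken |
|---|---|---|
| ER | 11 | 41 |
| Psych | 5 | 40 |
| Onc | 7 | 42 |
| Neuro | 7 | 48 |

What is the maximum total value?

Sort by value density: Psych 40/5≈8, Neuro 48/7≈6.86, Onc 42/7≈6, ER 41/11≈3.73.
Psych: take in full, 5 nurse-hours for value 40 ; 11 left.
Neuro: take in full, 7 nurse-hours for value 48 ; 4 left.
4 nurse-hours left: a 4/7 share of Onc gives 42×4/7 = 24.
Total value = 112.

112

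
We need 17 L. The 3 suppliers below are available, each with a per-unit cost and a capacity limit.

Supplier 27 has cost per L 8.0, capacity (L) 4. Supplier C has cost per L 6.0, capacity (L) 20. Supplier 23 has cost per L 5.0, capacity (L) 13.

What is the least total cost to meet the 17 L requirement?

89

Fill from the cheapest supplier first.
Take 13 from Supplier 23 at 5.0 ; need 4 more.
Supplier C at 6.0: take 4 of its 20 ; requirement met.
Supplier 27: unused.
Cost = 13×5.0 + 4×6.0 = 89.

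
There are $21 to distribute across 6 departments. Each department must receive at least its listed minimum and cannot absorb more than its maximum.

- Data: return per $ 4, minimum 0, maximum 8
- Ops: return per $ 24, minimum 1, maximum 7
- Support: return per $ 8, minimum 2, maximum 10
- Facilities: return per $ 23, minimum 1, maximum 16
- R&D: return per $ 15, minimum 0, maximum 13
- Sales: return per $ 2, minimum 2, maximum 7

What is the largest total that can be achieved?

Meeting every minimum uses 0+1+2+1+0+2 = 6 $, leaving 15.
Rank by return per $: Ops 24 > Facilities 23 > R&D 15 > Support 8 > Data 4 > Sales 2.
Ops: +6 to 7 (cap) → 9 left.
Facilities: +9 (room for 15) → 10. Pool exhausted.
Total = 24×7 + 8×2 + 23×10 + 2×2 = 418.

418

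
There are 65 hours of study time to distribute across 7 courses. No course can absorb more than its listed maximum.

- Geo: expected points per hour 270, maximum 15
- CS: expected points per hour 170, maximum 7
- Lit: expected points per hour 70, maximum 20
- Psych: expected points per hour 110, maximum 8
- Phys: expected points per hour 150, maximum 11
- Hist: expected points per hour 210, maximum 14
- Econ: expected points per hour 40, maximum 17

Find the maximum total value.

Order the courses by expected points per hour: Geo 270 > Hist 210 > CS 170 > Phys 150 > Psych 110 > Lit 70 > Econ 40.
Geo: +15 to 15 (cap) — 50 left.
Hist: +14 to 14 (cap) — 36 left.
Give CS 7 to hit its cap of 7 — 29 left.
Phys: +11 to 11 (cap) — 18 left.
Psych: +8 to 8 (cap) — 10 left.
Lit: +10 (room for 20) → 10. Pool exhausted.
Total = 270×15 + 170×7 + 70×10 + 110×8 + 150×11 + 210×14 = 11410.

11410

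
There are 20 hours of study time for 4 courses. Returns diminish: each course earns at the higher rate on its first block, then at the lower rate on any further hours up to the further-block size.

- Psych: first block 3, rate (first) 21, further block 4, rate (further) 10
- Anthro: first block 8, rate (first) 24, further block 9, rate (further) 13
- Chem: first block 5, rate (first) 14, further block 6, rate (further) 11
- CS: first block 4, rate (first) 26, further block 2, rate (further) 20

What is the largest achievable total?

441

Rank every tier by rate: CS/T1 26 > Anthro/T1 24 > Psych/T1 21 > CS/T2 20 > Chem/T1 14 > Anthro/T2 13 > Chem/T2 11 > Psych/T2 10.
CS T1 at 26: fill all 4 ; 16 left.
Fill Anthro T1 block (8 at 24) ; 8 left.
Psych/T1 (21): +3 ; 5 left.
CS T2 at 20: fill all 2 ; 3 left.
Chem/T1: +3 of 5 at 14; pool empty.
Total = 26×4 + 24×8 + 21×3 + 20×2 + 14×3 = 441.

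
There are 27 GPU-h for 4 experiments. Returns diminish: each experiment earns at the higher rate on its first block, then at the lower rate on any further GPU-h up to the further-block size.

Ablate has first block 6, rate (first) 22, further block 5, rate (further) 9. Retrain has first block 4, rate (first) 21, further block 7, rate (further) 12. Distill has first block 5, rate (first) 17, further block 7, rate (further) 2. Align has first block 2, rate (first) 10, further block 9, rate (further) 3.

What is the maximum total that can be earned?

432

Treat each block as its own option and order by rate: Ablate/T1 22 > Retrain/T1 21 > Distill/T1 17 > Retrain/T2 12 > Align/T1 10 > Ablate/T2 9 > Align/T2 3 > Distill/T2 2.
Ablate/T1 (22): +6 → 21 left.
Retrain/T1 (21): +4 → 17 left.
Distill/T1 (17): +5 → 12 left.
Retrain T2 at 12: fill all 7 → 5 left.
Fill Align T1 block (2 at 10) → 3 left.
Ablate/T2: +3 of 5 at 9; pool empty.
Total = 22×6 + 21×4 + 17×5 + 12×7 + 10×2 + 9×3 = 432.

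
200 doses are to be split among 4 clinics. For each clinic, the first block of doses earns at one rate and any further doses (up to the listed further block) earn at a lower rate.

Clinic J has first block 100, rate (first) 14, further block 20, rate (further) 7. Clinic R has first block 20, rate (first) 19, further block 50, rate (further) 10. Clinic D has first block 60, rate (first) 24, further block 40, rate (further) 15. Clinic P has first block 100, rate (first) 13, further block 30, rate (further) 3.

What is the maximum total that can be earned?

Treat each block as its own option and order by rate: Clinic D/tier1 24 > Clinic R/tier1 19 > Clinic D/tier2 15 > Clinic J/tier1 14 > Clinic P/tier1 13 > Clinic R/tier2 10 > Clinic J/tier2 7 > Clinic P/tier2 3.
Clinic D tier1 at 24: fill all 60 ; 140 left.
Clinic R tier1 at 19: fill all 20 ; 120 left.
Clinic D tier2 at 15: fill all 40 ; 80 left.
Clinic J/tier1: +80 of 100 at 14; pool empty.
Total = 24×60 + 19×20 + 15×40 + 14×80 = 3540.

3540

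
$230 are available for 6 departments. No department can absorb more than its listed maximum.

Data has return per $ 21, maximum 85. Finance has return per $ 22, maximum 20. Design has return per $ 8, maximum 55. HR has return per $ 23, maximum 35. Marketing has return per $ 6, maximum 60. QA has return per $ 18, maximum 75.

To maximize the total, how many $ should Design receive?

15

Highest return per $ first: HR 23 > Finance 22 > Data 21 > QA 18 > Design 8 > Marketing 6.
Give HR 35 to hit its cap of 35 — 195 left.
Finance: +20 to 20 (cap) — 175 left.
Data: +85 to 85 (cap) — 90 left.
QA takes 75 to reach its cap of 75 — 15 left.
Design: +15 (room for 55) → 15. Pool exhausted.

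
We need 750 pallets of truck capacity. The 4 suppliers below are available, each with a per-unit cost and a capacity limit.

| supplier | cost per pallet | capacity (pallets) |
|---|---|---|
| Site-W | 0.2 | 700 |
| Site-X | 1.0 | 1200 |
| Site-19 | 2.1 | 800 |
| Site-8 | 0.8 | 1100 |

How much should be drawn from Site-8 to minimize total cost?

50

Cheapest first:
Take 700 from Site-W at 0.2 — need 50 more.
Site-8 (0.8): take the remaining 50 — done.
Site-X, Site-19: unused.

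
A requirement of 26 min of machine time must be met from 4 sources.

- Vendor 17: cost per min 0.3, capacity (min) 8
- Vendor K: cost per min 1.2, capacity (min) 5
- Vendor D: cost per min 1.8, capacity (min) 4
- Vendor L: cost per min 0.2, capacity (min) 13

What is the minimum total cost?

11

Fill from the cheapest source first.
Take 13 from Vendor L at 0.2 ; need 13 more.
Take 8 from Vendor 17 at 0.3 ; need 5 more.
Vendor K at 1.2: take all 5 min ; 0 still needed.
Vendor D: unused.
Cost = 13×0.2 + 8×0.3 + 5×1.2 = 11.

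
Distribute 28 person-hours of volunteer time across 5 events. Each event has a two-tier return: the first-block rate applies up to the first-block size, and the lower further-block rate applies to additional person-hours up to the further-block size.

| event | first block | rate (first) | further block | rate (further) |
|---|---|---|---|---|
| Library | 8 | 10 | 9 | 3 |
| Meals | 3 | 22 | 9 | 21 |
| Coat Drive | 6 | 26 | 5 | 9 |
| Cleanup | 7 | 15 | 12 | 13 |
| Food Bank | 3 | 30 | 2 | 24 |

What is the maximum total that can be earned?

Rank every tier by rate: Food Bank/tier1 30 > Coat Drive/tier1 26 > Food Bank/tier2 24 > Meals/tier1 22 > Meals/tier2 21 > Cleanup/tier1 15 > Cleanup/tier2 13 > Library/tier1 10 > Coat Drive/tier2 9 > Library/tier2 3.
Food Bank/tier1 (30): +3 ; 25 left.
Fill Coat Drive tier1 block (6 at 26) ; 19 left.
Food Bank/tier2 (24): +2 ; 17 left.
Fill Meals tier1 block (3 at 22) ; 14 left.
Meals/tier2 (21): +9 ; 5 left.
5 remain; put them into Cleanup tier1 at 15.
Total = 30×3 + 26×6 + 24×2 + 22×3 + 21×9 + 15×5 = 624.

624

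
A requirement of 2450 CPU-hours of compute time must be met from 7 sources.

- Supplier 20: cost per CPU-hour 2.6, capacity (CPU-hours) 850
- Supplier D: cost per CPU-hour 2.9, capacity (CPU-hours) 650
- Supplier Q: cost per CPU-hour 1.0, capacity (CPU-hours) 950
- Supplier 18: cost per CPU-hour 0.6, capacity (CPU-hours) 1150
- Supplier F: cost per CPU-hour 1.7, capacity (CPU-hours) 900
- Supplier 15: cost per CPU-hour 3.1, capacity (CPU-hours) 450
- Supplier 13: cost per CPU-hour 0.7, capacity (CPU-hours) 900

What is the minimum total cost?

1720

Cheapest first:
Supplier 18 at 0.6: take all 1150 CPU-hours → 1300 still needed.
Take 900 from Supplier 13 at 0.7 → need 400 more.
Supplier Q at 1.0: take 400 of its 950 → requirement met.
Supplier F, Supplier 20, Supplier D, Supplier 15: unused.
Cost = 1150×0.6 + 900×0.7 + 400×1.0 = 1720.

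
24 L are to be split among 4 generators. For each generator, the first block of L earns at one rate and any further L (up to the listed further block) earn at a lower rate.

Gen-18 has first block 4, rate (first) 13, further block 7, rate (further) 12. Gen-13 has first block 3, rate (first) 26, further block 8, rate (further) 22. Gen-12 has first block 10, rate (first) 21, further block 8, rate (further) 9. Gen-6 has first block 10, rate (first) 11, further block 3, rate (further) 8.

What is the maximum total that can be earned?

503

Rank every tier by rate: Gen-13/tier1 26 > Gen-13/tier2 22 > Gen-12/tier1 21 > Gen-18/tier1 13 > Gen-18/tier2 12 > Gen-6/tier1 11 > Gen-12/tier2 9 > Gen-6/tier2 8.
Fill Gen-13 tier1 block (3 at 26) — 21 left.
Gen-13 tier2 at 22: fill all 8 — 13 left.
Fill Gen-12 tier1 block (10 at 21) — 3 left.
3 remain; put them into Gen-18 tier1 at 13.
Total = 26×3 + 22×8 + 21×10 + 13×3 = 503.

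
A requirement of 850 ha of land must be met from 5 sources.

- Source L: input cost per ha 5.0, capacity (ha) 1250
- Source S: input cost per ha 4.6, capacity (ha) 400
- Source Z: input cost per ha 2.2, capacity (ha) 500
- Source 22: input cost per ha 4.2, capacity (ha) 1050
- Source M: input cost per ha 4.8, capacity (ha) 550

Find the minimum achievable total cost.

2570

Use sources in increasing cost order.
Source Z (2.2): use full 500 — 350 ha to go.
Source 22 at 4.2: take 350 of its 1050 — requirement met.
Source S, Source M, Source L: unused.
Cost = 500×2.2 + 350×4.2 = 2570.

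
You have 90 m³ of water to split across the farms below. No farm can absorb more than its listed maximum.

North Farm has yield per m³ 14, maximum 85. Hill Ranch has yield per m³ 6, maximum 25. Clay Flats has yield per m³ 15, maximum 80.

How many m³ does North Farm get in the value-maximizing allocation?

10

Order the farms by yield per m³: Clay Flats 15 > North Farm 14 > Hill Ranch 6.
Clay Flats: +80 to 80 (cap) — 10 left.
North Farm has room for 85 but only 10 remain, so it gets 10.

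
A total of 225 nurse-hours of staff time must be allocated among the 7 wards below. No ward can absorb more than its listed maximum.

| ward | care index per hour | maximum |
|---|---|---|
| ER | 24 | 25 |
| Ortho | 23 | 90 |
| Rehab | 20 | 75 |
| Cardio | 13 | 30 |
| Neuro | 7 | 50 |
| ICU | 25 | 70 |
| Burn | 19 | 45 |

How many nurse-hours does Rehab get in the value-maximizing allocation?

40

Order the wards by care index per hour: ICU 25 > ER 24 > Ortho 23 > Rehab 20 > Burn 19 > Cardio 13 > Neuro 7.
ICU: +70 to 70 (cap) ; 155 left.
ER takes 25 to reach its cap of 25 ; 130 left.
Ortho: +90 to 90 (cap) ; 40 left.
Only 40 left; Rehab takes them to reach 40.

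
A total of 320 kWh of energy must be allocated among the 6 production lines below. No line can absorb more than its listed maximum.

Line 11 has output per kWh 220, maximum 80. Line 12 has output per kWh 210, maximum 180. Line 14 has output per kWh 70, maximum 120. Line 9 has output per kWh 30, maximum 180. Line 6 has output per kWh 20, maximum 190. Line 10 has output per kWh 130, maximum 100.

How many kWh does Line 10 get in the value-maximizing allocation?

Highest output per kWh first: Line 11 220 > Line 12 210 > Line 10 130 > Line 14 70 > Line 9 30 > Line 6 20.
Line 11: +80 to 80 (cap) ; 240 left.
Line 12 takes 180 to reach its cap of 180 ; 60 left.
Line 10: +60 (room for 100) → 60. Pool exhausted.

60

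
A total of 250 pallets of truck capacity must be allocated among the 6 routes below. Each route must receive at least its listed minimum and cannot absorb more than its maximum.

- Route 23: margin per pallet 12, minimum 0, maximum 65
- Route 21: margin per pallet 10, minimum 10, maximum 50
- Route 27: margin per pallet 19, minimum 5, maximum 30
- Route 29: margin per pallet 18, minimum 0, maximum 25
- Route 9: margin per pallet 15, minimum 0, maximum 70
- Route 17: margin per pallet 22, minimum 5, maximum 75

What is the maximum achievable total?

Meeting every minimum uses 0+10+5+0+0+5 = 20 pallets, leaving 230.
Rank by margin per pallet: Route 17 22 > Route 27 19 > Route 29 18 > Route 9 15 > Route 23 12 > Route 21 10.
Give Route 17 70 more to hit its cap of 75 → 160 left.
Route 27 takes 25 more to reach its cap of 30 → 135 left.
Route 29 takes 25 more to reach its cap of 25 → 110 left.
Route 9: +70 to 70 (cap) → 40 left.
Route 23: +40 (room for 65) → 40. Pool exhausted.
Total = 12×40 + 10×10 + 19×30 + 18×25 + 15×70 + 22×75 = 4300.

4300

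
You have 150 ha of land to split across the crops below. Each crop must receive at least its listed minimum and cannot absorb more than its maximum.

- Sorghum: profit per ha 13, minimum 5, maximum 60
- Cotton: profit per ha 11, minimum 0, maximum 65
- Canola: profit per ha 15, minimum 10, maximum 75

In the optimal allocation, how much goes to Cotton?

15

Meeting every minimum uses 5+0+10 = 15 ha, leaving 135.
Rank by profit per ha: Canola 15 > Sorghum 13 > Cotton 11.
Give Canola 65 more to hit its cap of 75 ; 70 left.
Sorghum: +55 to 60 (cap) ; 15 left.
Only 15 left; Cotton takes them to reach 15.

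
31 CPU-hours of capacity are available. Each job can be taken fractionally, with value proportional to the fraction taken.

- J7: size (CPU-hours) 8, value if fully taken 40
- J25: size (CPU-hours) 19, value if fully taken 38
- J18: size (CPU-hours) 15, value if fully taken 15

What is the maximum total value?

Best value per unit of size first: J7 40/8≈5, J25 38/19≈2, J18 15/15≈1.
All 8 CPU-hours of J7 fit (value 40) — 23 remain.
J25: take in full, 19 CPU-hours for value 38 — 4 left.
Fill the last 4 CPU-hours with part of J18: 4/15 of it earns 4.
Total value = 82.

82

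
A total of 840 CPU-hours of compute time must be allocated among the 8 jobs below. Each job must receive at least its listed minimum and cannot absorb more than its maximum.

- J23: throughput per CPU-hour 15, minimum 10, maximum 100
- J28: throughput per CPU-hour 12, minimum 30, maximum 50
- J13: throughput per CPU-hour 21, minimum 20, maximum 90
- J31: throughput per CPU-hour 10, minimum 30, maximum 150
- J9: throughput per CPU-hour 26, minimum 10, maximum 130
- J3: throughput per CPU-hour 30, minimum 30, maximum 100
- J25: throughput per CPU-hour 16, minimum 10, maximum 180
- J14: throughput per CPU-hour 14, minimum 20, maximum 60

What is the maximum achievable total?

15390

Meeting every minimum uses 10+30+20+30+10+30+10+20 = 160 CPU-hours, leaving 680.
Order the jobs by throughput per CPU-hour: J3 30 > J9 26 > J13 21 > J25 16 > J23 15 > J14 14 > J28 12 > J31 10.
Give J3 70 more to hit its cap of 100 → 610 left.
J9 takes 120 more to reach its cap of 130 → 490 left.
Give J13 70 more to hit its cap of 90 → 420 left.
Give J25 170 more to hit its cap of 180 → 250 left.
J23 takes 90 more to reach its cap of 100 → 160 left.
Give J14 40 more to hit its cap of 60 → 120 left.
Give J28 20 more to hit its cap of 50 → 100 left.
Only 100 left; J31 takes them to reach 130.
Total = 15×100 + 12×50 + 21×90 + 10×130 + 26×130 + 30×100 + 16×180 + 14×60 = 15390.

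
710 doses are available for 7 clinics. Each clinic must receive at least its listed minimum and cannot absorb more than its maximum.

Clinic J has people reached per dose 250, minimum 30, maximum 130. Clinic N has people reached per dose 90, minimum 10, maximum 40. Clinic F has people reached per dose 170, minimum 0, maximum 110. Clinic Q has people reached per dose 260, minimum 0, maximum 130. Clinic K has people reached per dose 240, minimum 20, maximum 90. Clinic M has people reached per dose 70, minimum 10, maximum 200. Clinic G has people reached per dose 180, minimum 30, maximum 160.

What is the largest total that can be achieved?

Meeting every minimum uses 30+10+0+0+20+10+30 = 100 doses, leaving 610.
Order the clinics by people reached per dose: Clinic Q 260 > Clinic J 250 > Clinic K 240 > Clinic G 180 > Clinic F 170 > Clinic N 90 > Clinic M 70.
Clinic Q takes 130 more to reach its cap of 130 — 480 left.
Clinic J: +100 to 130 (cap) — 380 left.
Give Clinic K 70 more to hit its cap of 90 — 310 left.
Clinic G: +130 to 160 (cap) — 180 left.
Clinic F takes 110 more to reach its cap of 110 — 70 left.
Clinic N: +30 to 40 (cap) — 40 left.
Only 40 left; Clinic M takes them to reach 50.
Total = 250×130 + 90×40 + 170×110 + 260×130 + 240×90 + 70×50 + 180×160 = 142500.

142500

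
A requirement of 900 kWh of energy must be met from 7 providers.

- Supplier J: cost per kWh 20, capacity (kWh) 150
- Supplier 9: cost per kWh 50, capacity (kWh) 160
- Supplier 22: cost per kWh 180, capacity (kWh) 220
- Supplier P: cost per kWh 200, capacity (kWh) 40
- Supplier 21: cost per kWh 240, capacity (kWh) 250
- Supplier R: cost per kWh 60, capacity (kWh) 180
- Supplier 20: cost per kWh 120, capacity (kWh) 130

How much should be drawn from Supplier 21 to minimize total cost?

20

Cheapest first:
Supplier J at 20: take all 150 kWh ; 750 still needed.
Take 160 from Supplier 9 at 50 ; need 590 more.
Supplier R at 60: take all 180 kWh ; 410 still needed.
Supplier 20 at 120: take all 130 kWh ; 280 still needed.
Supplier 22 at 180: take all 220 kWh ; 60 still needed.
Take 40 from Supplier P at 200 ; need 20 more.
Supplier 21 at 240: take 20 of its 250 ; requirement met.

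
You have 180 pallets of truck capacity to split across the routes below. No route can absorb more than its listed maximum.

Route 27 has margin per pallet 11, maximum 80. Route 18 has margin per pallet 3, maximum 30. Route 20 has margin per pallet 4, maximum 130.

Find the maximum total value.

Rank by margin per pallet: Route 27 11 > Route 20 4 > Route 18 3.
Route 27: +80 to 80 (cap) → 100 left.
Route 20: +100 (room for 130) → 100. Pool exhausted.
Total = 11×80 + 4×100 = 1280.

1280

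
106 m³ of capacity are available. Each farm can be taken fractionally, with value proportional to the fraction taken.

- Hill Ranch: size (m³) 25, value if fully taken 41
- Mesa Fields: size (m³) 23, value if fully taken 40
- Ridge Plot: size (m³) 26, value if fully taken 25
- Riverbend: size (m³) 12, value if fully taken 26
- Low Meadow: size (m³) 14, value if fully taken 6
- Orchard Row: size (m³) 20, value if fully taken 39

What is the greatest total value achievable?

Rank by value-to-size ratio: Riverbend 26/12≈2.17, Orchard Row 39/20≈1.95, Mesa Fields 40/23≈1.74, Hill Ranch 41/25≈1.64, Ridge Plot 25/26≈0.962, Low Meadow 6/14≈0.429.
Take all of Riverbend (12 m³, value 26) → 94 m³ left.
Take all of Orchard Row (20 m³, value 39) → 74 m³ left.
Mesa Fields: take in full, 23 m³ for value 40 → 51 left.
All 25 m³ of Hill Ranch fit (value 41) → 26 remain.
Take all of Ridge Plot (26 m³, value 25) → 0 m³ left.
Total value = 171.

171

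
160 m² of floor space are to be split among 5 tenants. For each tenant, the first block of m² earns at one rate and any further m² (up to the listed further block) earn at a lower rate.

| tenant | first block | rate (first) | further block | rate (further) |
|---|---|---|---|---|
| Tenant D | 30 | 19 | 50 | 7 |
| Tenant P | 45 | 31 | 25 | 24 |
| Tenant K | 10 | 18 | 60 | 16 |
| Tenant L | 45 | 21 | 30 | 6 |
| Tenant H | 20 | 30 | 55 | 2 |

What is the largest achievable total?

Rank every tier by rate: Tenant P/first 31 > Tenant H/first 30 > Tenant P/second 24 > Tenant L/first 21 > Tenant D/first 19 > Tenant K/first 18 > Tenant K/second 16 > Tenant D/second 7 > Tenant L/second 6 > Tenant H/second 2.
Tenant P first at 31: fill all 45 — 115 left.
Tenant H/first (30): +20 — 95 left.
Tenant P second at 24: fill all 25 — 70 left.
Tenant L/first (21): +45 — 25 left.
Tenant D/first: +25 of 30 at 19; pool empty.
Total = 31×45 + 30×20 + 24×25 + 21×45 + 19×25 = 4015.

4015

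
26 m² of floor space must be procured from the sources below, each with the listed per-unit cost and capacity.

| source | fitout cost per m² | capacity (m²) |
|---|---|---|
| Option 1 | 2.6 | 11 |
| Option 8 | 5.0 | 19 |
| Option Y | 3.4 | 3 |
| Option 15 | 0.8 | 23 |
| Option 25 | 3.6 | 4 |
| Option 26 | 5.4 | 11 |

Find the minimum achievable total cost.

Cheapest first:
Take 23 from Option 15 at 0.8 → need 3 more.
Option 1 at 2.6: take 3 of its 11 → requirement met.
Option Y, Option 25, Option 8, Option 26: unused.
Cost = 23×0.8 + 3×2.6 = 26.2.

26.2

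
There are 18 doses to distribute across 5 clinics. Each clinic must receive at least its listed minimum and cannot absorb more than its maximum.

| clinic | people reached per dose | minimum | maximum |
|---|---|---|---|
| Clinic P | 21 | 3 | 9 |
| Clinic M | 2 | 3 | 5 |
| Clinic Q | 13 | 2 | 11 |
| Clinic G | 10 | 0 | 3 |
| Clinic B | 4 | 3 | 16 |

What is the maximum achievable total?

246

Meeting every minimum uses 3+3+2+0+3 = 11 doses, leaving 7.
Rank by people reached per dose: Clinic P 21 > Clinic Q 13 > Clinic G 10 > Clinic B 4 > Clinic M 2.
Clinic P takes 6 more to reach its cap of 9 → 1 left.
Clinic Q has room for 9 more but only 1 remain, so it gets 3.
Total = 21×9 + 2×3 + 13×3 + 4×3 = 246.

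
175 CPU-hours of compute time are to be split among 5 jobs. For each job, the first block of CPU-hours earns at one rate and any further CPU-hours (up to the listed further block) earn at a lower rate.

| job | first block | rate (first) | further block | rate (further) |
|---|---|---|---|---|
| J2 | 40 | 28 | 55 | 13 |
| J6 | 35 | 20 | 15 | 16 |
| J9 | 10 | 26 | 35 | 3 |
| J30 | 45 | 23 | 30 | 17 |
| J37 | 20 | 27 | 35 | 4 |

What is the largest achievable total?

4080

Rank every tier by rate: J2/first 28 > J37/first 27 > J9/first 26 > J30/first 23 > J6/first 20 > J30/second 17 > J6/second 16 > J2/second 13 > J37/second 4 > J9/second 3.
J2 first at 28: fill all 40 → 135 left.
Fill J37 first block (20 at 27) → 115 left.
Fill J9 first block (10 at 26) → 105 left.
J30 first at 23: fill all 45 → 60 left.
J6 first at 20: fill all 35 → 25 left.
J30/second: +25 of 30 at 17; pool empty.
Total = 28×40 + 27×20 + 26×10 + 23×45 + 20×35 + 17×25 = 4080.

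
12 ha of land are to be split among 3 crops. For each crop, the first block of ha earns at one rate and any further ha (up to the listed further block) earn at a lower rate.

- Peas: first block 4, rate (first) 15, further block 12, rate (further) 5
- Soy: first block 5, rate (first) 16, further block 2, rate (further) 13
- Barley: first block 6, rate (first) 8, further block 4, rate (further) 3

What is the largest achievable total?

174

Rank every tier by rate: Soy/tier1 16 > Peas/tier1 15 > Soy/tier2 13 > Barley/tier1 8 > Peas/tier2 5 > Barley/tier2 3.
Soy/tier1 (16): +5 — 7 left.
Peas tier1 at 15: fill all 4 — 3 left.
Soy tier2 at 13: fill all 2 — 1 left.
Barley/tier1: +1 of 6 at 8; pool empty.
Total = 16×5 + 15×4 + 13×2 + 8×1 = 174.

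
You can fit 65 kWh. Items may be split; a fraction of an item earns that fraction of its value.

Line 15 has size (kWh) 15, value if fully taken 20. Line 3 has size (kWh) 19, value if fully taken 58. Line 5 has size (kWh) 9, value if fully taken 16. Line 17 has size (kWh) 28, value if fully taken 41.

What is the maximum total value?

127

Best value per unit of size first: Line 3 58/19≈3.05, Line 5 16/9≈1.78, Line 17 41/28≈1.46, Line 15 20/15≈1.33.
All 19 kWh of Line 3 fit (value 58) → 46 remain.
Take all of Line 5 (9 kWh, value 16) → 37 kWh left.
Line 17: take in full, 28 kWh for value 41 → 9 left.
Fill the last 9 kWh with part of Line 15: 9/15 of it earns 12.
Total value = 127.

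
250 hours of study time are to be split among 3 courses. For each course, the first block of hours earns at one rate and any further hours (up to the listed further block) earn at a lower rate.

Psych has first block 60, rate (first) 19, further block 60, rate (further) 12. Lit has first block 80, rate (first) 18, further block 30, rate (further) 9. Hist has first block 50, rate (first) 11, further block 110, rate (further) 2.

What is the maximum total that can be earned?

3850

Treat each block as its own option and order by rate: Psych/T1 19 > Lit/T1 18 > Psych/T2 12 > Hist/T1 11 > Lit/T2 9 > Hist/T2 2.
Fill Psych T1 block (60 at 19) ; 190 left.
Fill Lit T1 block (80 at 18) ; 110 left.
Fill Psych T2 block (60 at 12) ; 50 left.
Fill Hist T1 block (50 at 11) ; 0 left.
Total = 19×60 + 18×80 + 12×60 + 11×50 = 3850.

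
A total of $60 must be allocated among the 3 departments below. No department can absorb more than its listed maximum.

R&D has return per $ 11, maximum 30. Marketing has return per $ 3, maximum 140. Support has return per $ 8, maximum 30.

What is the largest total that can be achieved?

570

Order the departments by return per $: R&D 11 > Support 8 > Marketing 3.
R&D: +30 to 30 (cap) → 30 left.
Support: +30 to 30 (cap) → 0 left.
Total = 11×30 + 8×30 = 570.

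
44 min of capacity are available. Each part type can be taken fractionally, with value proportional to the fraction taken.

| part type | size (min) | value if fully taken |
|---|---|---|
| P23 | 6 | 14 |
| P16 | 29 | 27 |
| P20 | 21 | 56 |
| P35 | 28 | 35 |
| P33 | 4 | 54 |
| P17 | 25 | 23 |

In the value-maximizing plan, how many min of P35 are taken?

13

Rank by value-to-size ratio: P33 54/4≈13.5, P20 56/21≈2.67, P23 14/6≈2.33, P35 35/28≈1.25, P16 27/29≈0.931, P17 23/25≈0.92.
Take all of P33 (4 min, value 54) — 40 min left.
All 21 min of P20 fit (value 56) — 19 remain.
P23: take in full, 6 min for value 14 — 13 left.
Fill the last 13 min with part of P35: 13/28 of it earns 16.25.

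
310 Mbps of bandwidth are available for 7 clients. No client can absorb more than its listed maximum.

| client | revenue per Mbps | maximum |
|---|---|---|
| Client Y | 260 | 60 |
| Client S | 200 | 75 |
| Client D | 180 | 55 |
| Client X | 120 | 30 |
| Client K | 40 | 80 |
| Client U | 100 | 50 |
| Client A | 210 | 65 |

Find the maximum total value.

60250

Highest revenue per Mbps first: Client Y 260 > Client A 210 > Client S 200 > Client D 180 > Client X 120 > Client U 100 > Client K 40.
Client Y takes 60 to reach its cap of 60 → 250 left.
Give Client A 65 to hit its cap of 65 → 185 left.
Client S takes 75 to reach its cap of 75 → 110 left.
Give Client D 55 to hit its cap of 55 → 55 left.
Client X takes 30 to reach its cap of 30 → 25 left.
Only 25 left; Client U takes them to reach 25.
Total = 260×60 + 200×75 + 180×55 + 120×30 + 100×25 + 210×65 = 60250.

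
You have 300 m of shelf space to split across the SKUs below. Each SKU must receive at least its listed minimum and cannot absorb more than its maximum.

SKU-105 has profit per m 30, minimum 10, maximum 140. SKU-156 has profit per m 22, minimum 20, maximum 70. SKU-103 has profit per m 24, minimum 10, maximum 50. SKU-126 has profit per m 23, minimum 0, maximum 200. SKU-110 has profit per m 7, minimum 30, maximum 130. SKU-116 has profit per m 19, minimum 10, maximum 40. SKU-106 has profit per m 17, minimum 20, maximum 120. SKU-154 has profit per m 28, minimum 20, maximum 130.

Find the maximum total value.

7580

Meeting every minimum uses 10+20+10+0+30+10+20+20 = 120 m, leaving 180.
Rank by profit per m: SKU-105 30 > SKU-154 28 > SKU-103 24 > SKU-126 23 > SKU-156 22 > SKU-116 19 > SKU-106 17 > SKU-110 7.
SKU-105: +130 to 140 (cap) ; 50 left.
SKU-154: +50 (room for 110) → 70. Pool exhausted.
Total = 30×140 + 22×20 + 24×10 + 7×30 + 19×10 + 17×20 + 28×70 = 7580.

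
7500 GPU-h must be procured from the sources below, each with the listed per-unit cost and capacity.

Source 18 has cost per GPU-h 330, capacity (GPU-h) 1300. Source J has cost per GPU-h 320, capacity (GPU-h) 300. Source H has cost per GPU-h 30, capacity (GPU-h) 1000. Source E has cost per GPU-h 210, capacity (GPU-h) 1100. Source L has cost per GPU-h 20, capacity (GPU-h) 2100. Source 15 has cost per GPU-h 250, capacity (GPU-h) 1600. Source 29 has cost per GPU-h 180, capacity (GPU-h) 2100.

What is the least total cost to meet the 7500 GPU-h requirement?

Cheapest first:
Source L at 20: take all 2100 GPU-h → 5400 still needed.
Take 1000 from Source H at 30 → need 4400 more.
Source 29 (180): use full 2100 → 2300 GPU-h to go.
Source E at 210: take all 1100 GPU-h → 1200 still needed.
Source 15 (250): take the remaining 1200 → done.
Source J, Source 18: unused.
Cost = 2100×20 + 1000×30 + 2100×180 + 1100×210 + 1200×250 = 981000.

981000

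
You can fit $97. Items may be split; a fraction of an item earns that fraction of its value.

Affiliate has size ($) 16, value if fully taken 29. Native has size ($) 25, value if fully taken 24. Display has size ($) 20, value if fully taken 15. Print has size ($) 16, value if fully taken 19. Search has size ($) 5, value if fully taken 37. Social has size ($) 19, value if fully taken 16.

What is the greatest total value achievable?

137

Rank by value-to-size ratio: Search 37/5≈7.4, Affiliate 29/16≈1.81, Print 19/16≈1.19, Native 24/25≈0.96, Social 16/19≈0.842, Display 15/20≈0.75.
Take all of Search (5 $, value 37) — 92 $ left.
Take all of Affiliate (16 $, value 29) — 76 $ left.
Print: take in full, 16 $ for value 19 — 60 left.
Native: take in full, 25 $ for value 24 — 35 left.
Take all of Social (19 $, value 16) — 16 $ left.
Only 16 $ remain; take 16/20 of Display for value 15×16/20 = 12.
Total value = 137.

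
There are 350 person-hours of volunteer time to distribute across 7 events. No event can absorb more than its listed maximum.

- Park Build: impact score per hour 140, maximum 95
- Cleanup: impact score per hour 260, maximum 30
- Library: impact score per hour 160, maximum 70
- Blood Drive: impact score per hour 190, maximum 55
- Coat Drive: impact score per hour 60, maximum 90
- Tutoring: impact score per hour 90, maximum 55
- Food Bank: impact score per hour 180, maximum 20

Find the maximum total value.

Order the events by impact score per hour: Cleanup 260 > Blood Drive 190 > Food Bank 180 > Library 160 > Park Build 140 > Tutoring 90 > Coat Drive 60.
Give Cleanup 30 to hit its cap of 30 ; 320 left.
Blood Drive takes 55 to reach its cap of 55 ; 265 left.
Food Bank: +20 to 20 (cap) ; 245 left.
Give Library 70 to hit its cap of 70 ; 175 left.
Give Park Build 95 to hit its cap of 95 ; 80 left.
Tutoring: +55 to 55 (cap) ; 25 left.
Only 25 left; Coat Drive takes them to reach 25.
Total = 140×95 + 260×30 + 160×70 + 190×55 + 60×25 + 90×55 + 180×20 = 52800.

52800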